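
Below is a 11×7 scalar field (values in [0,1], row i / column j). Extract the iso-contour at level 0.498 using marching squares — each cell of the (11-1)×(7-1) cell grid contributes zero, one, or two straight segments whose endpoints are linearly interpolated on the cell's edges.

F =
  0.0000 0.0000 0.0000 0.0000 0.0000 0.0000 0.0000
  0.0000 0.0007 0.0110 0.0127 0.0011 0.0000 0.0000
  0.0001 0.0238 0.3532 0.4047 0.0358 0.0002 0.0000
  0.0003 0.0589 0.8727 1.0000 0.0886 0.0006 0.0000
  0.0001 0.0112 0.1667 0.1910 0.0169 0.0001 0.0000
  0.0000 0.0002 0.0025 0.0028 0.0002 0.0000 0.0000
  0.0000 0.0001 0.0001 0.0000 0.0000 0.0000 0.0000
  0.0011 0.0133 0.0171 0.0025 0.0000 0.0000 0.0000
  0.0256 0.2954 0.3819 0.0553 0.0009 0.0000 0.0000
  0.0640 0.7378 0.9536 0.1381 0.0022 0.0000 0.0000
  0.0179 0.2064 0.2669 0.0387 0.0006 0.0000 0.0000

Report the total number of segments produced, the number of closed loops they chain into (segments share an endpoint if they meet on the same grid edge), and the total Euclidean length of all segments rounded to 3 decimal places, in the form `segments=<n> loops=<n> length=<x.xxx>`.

segments=12 loops=2 length=10.525

cell (2,1): code 0100 → (2.279,2.000)–(3.000,1.540)
cell (2,2): code 1100 → (2.157,3.000)–(2.279,2.000)
cell (2,3): code 1000 → (3.000,3.551)–(2.157,3.000)
cell (3,1): code 0010 → (3.000,1.540)–(3.531,2.000)
cell (3,2): code 0011 → (3.531,2.000)–(3.621,3.000)
cell (3,3): code 0001 → (3.621,3.000)–(3.000,3.551)
cell (8,0): code 0100 → (8.458,1.000)–(9.000,0.644)
cell (8,1): code 1100 → (8.203,2.000)–(8.458,1.000)
cell (8,2): code 1000 → (9.000,2.559)–(8.203,2.000)
cell (9,0): code 0010 → (9.000,0.644)–(9.451,1.000)
cell (9,1): code 0011 → (9.451,1.000)–(9.663,2.000)
cell (9,2): code 0001 → (9.663,2.000)–(9.000,2.559)
total: 12 segments, chained into 2 closed loop(s), length Σ = 10.524681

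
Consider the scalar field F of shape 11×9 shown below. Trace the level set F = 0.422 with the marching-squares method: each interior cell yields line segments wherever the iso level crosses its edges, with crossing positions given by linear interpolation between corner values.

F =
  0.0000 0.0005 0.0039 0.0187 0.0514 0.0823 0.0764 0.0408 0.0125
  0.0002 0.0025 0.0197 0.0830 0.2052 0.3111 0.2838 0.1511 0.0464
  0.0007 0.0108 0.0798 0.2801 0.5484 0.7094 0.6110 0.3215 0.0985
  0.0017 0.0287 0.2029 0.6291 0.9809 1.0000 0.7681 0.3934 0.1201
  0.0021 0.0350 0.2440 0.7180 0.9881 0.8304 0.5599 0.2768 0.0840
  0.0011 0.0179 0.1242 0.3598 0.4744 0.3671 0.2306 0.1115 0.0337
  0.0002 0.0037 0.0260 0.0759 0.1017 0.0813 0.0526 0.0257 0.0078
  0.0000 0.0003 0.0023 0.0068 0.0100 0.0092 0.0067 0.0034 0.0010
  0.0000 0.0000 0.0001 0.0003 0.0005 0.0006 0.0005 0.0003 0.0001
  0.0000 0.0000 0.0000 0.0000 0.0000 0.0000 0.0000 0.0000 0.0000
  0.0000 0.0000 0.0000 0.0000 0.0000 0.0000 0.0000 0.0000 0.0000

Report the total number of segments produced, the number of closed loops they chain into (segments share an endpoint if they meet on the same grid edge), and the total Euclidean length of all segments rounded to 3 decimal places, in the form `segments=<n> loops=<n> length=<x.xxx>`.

segments=16 loops=1 length=12.973

cell (1,3): code 0100 → (1.632,4.000)–(2.000,3.529)
cell (1,4): code 1100 → (1.278,5.000)–(1.632,4.000)
cell (1,5): code 1100 → (1.422,6.000)–(1.278,5.000)
cell (1,6): code 1000 → (2.000,6.653)–(1.422,6.000)
cell (2,2): code 0100 → (2.407,3.000)–(3.000,2.514)
cell (2,3): code 1110 → (2.000,3.529)–(2.407,3.000)
cell (2,6): code 1001 → (3.000,6.924)–(2.000,6.653)
cell (3,2): code 0110 → (3.000,2.514)–(4.000,2.376)
cell (3,6): code 1001 → (4.000,6.487)–(3.000,6.924)
cell (4,2): code 0010 → (4.000,2.376)–(4.826,3.000)
cell (4,3): code 0111 → (4.826,3.000)–(5.000,3.543)
cell (4,4): code 1011 → (5.000,4.488)–(4.882,5.000)
cell (4,5): code 0011 → (4.882,5.000)–(4.419,6.000)
cell (4,6): code 0001 → (4.419,6.000)–(4.000,6.487)
cell (5,3): code 0010 → (5.000,3.543)–(5.141,4.000)
cell (5,4): code 0001 → (5.141,4.000)–(5.000,4.488)
total: 16 segments, chained into 1 closed loop(s), length Σ = 12.972994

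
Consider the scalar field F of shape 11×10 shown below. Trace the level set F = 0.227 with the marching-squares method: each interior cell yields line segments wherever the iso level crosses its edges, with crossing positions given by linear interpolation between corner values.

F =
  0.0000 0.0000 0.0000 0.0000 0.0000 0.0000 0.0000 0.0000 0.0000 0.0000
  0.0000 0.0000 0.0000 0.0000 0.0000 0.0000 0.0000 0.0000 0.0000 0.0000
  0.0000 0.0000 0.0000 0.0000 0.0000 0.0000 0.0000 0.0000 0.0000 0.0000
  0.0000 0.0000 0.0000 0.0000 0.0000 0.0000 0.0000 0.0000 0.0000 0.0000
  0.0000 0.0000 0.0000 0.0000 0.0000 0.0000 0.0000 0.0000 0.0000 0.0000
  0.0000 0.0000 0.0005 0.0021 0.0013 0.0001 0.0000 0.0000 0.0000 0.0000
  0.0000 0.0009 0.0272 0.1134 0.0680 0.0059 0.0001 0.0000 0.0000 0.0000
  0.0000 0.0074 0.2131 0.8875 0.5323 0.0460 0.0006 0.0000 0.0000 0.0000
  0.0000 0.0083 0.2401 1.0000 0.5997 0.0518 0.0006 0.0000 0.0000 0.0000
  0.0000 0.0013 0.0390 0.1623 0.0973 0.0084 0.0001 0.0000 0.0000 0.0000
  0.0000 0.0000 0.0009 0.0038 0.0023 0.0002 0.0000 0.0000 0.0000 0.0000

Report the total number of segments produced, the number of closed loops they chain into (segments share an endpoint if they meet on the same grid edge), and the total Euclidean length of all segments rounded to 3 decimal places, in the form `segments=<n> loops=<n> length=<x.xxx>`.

segments=10 loops=1 length=8.658

cell (6,2): code 0100 → (6.147,3.000)–(7.000,2.021)
cell (6,3): code 1100 → (6.342,4.000)–(6.147,3.000)
cell (6,4): code 1000 → (7.000,4.628)–(6.342,4.000)
cell (7,1): code 0100 → (7.515,2.000)–(8.000,1.943)
cell (7,2): code 1110 → (7.000,2.021)–(7.515,2.000)
cell (7,4): code 1001 → (8.000,4.680)–(7.000,4.628)
cell (8,1): code 0010 → (8.000,1.943)–(8.065,2.000)
cell (8,2): code 0011 → (8.065,2.000)–(8.923,3.000)
cell (8,3): code 0011 → (8.923,3.000)–(8.742,4.000)
cell (8,4): code 0001 → (8.742,4.000)–(8.000,4.680)
total: 10 segments, chained into 1 closed loop(s), length Σ = 8.658462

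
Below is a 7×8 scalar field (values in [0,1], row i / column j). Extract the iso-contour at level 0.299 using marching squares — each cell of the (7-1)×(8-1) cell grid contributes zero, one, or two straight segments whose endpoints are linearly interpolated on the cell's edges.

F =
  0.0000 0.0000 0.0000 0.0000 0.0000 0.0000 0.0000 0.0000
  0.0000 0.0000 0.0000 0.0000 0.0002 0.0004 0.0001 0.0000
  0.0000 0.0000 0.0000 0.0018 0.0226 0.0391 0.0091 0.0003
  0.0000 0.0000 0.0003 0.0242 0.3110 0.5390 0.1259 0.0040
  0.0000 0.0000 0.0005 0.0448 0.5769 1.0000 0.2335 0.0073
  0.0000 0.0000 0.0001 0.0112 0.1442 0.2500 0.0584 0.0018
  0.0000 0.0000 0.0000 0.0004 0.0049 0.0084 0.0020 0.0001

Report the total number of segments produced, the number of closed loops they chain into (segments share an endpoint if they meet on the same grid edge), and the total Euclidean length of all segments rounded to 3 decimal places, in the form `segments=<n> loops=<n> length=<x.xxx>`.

segments=8 loops=1 length=7.246

cell (2,3): code 0100 → (2.958,4.000)–(3.000,3.958)
cell (2,4): code 1100 → (2.520,5.000)–(2.958,4.000)
cell (2,5): code 1000 → (3.000,5.581)–(2.520,5.000)
cell (3,3): code 0110 → (3.000,3.958)–(4.000,3.478)
cell (3,5): code 1001 → (4.000,5.915)–(3.000,5.581)
cell (4,3): code 0010 → (4.000,3.478)–(4.642,4.000)
cell (4,4): code 0011 → (4.642,4.000)–(4.935,5.000)
cell (4,5): code 0001 → (4.935,5.000)–(4.000,5.915)
total: 8 segments, chained into 1 closed loop(s), length Σ = 7.245523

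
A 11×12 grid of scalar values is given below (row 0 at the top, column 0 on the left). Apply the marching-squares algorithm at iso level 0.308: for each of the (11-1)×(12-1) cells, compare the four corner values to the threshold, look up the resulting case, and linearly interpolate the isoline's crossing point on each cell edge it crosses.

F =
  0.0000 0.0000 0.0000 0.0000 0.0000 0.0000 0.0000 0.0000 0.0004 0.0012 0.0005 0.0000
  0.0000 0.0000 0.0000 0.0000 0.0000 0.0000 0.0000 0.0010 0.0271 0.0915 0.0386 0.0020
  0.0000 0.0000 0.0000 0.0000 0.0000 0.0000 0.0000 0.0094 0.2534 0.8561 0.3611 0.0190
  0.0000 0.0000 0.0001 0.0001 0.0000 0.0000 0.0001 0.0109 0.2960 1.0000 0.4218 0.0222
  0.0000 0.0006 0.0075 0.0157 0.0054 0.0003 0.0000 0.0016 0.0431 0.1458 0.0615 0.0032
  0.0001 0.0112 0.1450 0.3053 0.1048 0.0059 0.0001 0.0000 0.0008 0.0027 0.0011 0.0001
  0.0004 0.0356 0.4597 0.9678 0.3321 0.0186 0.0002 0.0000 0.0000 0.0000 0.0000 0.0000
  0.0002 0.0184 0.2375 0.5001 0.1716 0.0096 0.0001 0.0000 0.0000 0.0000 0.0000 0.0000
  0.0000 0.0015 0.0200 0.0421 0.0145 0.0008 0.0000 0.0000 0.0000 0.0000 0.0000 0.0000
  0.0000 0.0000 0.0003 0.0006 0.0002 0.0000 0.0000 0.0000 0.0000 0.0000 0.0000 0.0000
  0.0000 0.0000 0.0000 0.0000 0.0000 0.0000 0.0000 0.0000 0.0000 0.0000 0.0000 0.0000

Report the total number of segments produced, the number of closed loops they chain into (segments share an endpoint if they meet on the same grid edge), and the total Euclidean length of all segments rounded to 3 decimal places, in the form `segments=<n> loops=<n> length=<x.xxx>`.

segments=18 loops=2 length=14.410

cell (1,8): code 0100 → (1.283,9.000)–(2.000,8.091)
cell (1,9): code 1100 → (1.835,10.000)–(1.283,9.000)
cell (1,10): code 1000 → (2.000,10.155)–(1.835,10.000)
cell (2,8): code 0110 → (2.000,8.091)–(3.000,8.017)
cell (2,10): code 1001 → (3.000,10.285)–(2.000,10.155)
cell (3,8): code 0010 → (3.000,8.017)–(3.810,9.000)
cell (3,9): code 0011 → (3.810,9.000)–(3.316,10.000)
cell (3,10): code 0001 → (3.316,10.000)–(3.000,10.285)
cell (5,1): code 0100 → (5.518,2.000)–(6.000,1.642)
cell (5,2): code 1100 → (5.004,3.000)–(5.518,2.000)
cell (5,3): code 1100 → (5.894,4.000)–(5.004,3.000)
cell (5,4): code 1000 → (6.000,4.077)–(5.894,4.000)
cell (6,1): code 0010 → (6.000,1.642)–(6.683,2.000)
cell (6,2): code 0111 → (6.683,2.000)–(7.000,2.268)
cell (6,3): code 1011 → (7.000,3.585)–(6.150,4.000)
cell (6,4): code 0001 → (6.150,4.000)–(6.000,4.077)
cell (7,2): code 0010 → (7.000,2.268)–(7.419,3.000)
cell (7,3): code 0001 → (7.419,3.000)–(7.000,3.585)
total: 18 segments, chained into 2 closed loop(s), length Σ = 14.410137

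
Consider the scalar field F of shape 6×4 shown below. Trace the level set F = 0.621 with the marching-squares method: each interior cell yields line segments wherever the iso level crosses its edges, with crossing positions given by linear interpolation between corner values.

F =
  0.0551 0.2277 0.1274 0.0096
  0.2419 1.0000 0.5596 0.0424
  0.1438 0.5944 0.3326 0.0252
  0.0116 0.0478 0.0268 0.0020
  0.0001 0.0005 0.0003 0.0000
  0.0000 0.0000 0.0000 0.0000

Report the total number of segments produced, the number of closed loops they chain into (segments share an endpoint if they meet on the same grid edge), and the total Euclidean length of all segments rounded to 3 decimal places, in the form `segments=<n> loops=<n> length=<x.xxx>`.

segments=4 loops=1 length=4.021

cell (0,0): code 0100 → (0.509,1.000)–(1.000,0.500)
cell (0,1): code 1000 → (1.000,1.861)–(0.509,1.000)
cell (1,0): code 0010 → (1.000,0.500)–(1.934,1.000)
cell (1,1): code 0001 → (1.934,1.000)–(1.000,1.861)
total: 4 segments, chained into 1 closed loop(s), length Σ = 4.021294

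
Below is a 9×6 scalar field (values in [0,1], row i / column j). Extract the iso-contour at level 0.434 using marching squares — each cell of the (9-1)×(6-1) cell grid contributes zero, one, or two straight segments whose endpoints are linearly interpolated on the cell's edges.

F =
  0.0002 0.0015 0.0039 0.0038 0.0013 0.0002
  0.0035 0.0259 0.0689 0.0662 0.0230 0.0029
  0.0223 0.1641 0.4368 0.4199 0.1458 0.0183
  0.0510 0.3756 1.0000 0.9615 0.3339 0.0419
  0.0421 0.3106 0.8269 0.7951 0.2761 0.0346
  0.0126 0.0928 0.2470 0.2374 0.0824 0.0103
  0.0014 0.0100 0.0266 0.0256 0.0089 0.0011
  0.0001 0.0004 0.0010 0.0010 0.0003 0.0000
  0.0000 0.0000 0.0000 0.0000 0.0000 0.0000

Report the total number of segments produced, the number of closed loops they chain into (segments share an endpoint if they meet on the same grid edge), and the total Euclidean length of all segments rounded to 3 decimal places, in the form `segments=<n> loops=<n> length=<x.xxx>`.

segments=10 loops=1 length=8.633

cell (1,1): code 0100 → (1.992,2.000)–(2.000,1.990)
cell (1,2): code 1000 → (2.000,2.166)–(1.992,2.000)
cell (2,1): code 0110 → (2.000,1.990)–(3.000,1.094)
cell (2,2): code 1101 → (2.026,3.000)–(2.000,2.166)
cell (2,3): code 1000 → (3.000,3.841)–(2.026,3.000)
cell (3,1): code 0110 → (3.000,1.094)–(4.000,1.239)
cell (3,3): code 1001 → (4.000,3.696)–(3.000,3.841)
cell (4,1): code 0010 → (4.000,1.239)–(4.678,2.000)
cell (4,2): code 0011 → (4.678,2.000)–(4.647,3.000)
cell (4,3): code 0001 → (4.647,3.000)–(4.000,3.696)
total: 10 segments, chained into 1 closed loop(s), length Σ = 8.633403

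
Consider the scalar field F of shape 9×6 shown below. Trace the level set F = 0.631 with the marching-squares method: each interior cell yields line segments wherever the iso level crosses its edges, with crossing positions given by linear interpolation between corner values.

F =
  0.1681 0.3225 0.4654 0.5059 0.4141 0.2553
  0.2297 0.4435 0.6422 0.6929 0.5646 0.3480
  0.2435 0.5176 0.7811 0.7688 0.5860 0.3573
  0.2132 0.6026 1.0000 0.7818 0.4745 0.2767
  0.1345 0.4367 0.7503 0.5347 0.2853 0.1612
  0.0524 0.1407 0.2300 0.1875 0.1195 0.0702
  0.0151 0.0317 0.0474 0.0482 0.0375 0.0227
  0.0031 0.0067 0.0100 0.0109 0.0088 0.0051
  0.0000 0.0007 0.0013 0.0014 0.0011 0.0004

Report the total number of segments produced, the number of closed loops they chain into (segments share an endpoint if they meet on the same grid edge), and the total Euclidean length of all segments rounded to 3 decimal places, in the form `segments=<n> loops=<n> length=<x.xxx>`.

segments=12 loops=1 length=9.521

cell (0,1): code 0100 → (0.937,2.000)–(1.000,1.944)
cell (0,2): code 1100 → (0.669,3.000)–(0.937,2.000)
cell (0,3): code 1000 → (1.000,3.482)–(0.669,3.000)
cell (1,1): code 0110 → (1.000,1.944)–(2.000,1.430)
cell (1,3): code 1001 → (2.000,3.754)–(1.000,3.482)
cell (2,1): code 0110 → (2.000,1.430)–(3.000,1.071)
cell (2,3): code 1001 → (3.000,3.491)–(2.000,3.754)
cell (3,1): code 0110 → (3.000,1.071)–(4.000,1.620)
cell (3,2): code 1011 → (4.000,2.553)–(3.610,3.000)
cell (3,3): code 0001 → (3.610,3.000)–(3.000,3.491)
cell (4,1): code 0010 → (4.000,1.620)–(4.229,2.000)
cell (4,2): code 0001 → (4.229,2.000)–(4.000,2.553)
total: 12 segments, chained into 1 closed loop(s), length Σ = 9.521174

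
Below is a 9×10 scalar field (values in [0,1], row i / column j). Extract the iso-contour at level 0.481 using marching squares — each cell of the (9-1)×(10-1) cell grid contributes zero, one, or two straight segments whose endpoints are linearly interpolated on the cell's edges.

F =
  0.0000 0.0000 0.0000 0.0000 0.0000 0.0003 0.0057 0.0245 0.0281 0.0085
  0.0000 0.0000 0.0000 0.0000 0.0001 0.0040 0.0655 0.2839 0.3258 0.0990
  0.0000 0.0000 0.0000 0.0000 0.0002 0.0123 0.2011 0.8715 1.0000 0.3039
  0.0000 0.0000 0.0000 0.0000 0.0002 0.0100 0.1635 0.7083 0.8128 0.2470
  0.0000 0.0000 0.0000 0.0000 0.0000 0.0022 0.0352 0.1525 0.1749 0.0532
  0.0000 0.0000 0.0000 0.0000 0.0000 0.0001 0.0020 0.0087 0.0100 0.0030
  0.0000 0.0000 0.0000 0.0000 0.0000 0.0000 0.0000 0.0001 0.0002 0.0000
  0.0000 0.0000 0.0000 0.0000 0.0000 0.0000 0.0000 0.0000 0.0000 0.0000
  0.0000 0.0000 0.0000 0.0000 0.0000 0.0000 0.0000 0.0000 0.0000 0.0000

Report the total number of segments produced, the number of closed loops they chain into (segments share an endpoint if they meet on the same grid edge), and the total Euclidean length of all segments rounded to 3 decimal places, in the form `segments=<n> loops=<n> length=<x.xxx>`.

cell (1,6): code 0100 → (1.335,7.000)–(2.000,6.418)
cell (1,7): code 1100 → (1.230,8.000)–(1.335,7.000)
cell (1,8): code 1000 → (2.000,8.746)–(1.230,8.000)
cell (2,6): code 0110 → (2.000,6.418)–(3.000,6.583)
cell (2,8): code 1001 → (3.000,8.586)–(2.000,8.746)
cell (3,6): code 0010 → (3.000,6.583)–(3.409,7.000)
cell (3,7): code 0011 → (3.409,7.000)–(3.520,8.000)
cell (3,8): code 0001 → (3.520,8.000)–(3.000,8.586)
total: 8 segments, chained into 1 closed loop(s), length Σ = 7.361310

segments=8 loops=1 length=7.361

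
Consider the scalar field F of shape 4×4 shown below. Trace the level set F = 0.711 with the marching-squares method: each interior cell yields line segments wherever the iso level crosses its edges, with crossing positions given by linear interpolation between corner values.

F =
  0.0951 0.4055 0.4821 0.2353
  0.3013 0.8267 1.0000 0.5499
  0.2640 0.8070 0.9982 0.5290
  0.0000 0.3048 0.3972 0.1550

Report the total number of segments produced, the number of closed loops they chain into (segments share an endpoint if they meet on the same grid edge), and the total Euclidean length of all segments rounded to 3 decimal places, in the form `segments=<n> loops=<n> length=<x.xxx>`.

segments=8 loops=1 length=6.321

cell (0,0): code 0100 → (0.725,1.000)–(1.000,0.780)
cell (0,1): code 1100 → (0.442,2.000)–(0.725,1.000)
cell (0,2): code 1000 → (1.000,2.642)–(0.442,2.000)
cell (1,0): code 0110 → (1.000,0.780)–(2.000,0.823)
cell (1,2): code 1001 → (2.000,2.612)–(1.000,2.642)
cell (2,0): code 0010 → (2.000,0.823)–(2.191,1.000)
cell (2,1): code 0011 → (2.191,1.000)–(2.478,2.000)
cell (2,2): code 0001 → (2.478,2.000)–(2.000,2.612)
total: 8 segments, chained into 1 closed loop(s), length Σ = 6.320722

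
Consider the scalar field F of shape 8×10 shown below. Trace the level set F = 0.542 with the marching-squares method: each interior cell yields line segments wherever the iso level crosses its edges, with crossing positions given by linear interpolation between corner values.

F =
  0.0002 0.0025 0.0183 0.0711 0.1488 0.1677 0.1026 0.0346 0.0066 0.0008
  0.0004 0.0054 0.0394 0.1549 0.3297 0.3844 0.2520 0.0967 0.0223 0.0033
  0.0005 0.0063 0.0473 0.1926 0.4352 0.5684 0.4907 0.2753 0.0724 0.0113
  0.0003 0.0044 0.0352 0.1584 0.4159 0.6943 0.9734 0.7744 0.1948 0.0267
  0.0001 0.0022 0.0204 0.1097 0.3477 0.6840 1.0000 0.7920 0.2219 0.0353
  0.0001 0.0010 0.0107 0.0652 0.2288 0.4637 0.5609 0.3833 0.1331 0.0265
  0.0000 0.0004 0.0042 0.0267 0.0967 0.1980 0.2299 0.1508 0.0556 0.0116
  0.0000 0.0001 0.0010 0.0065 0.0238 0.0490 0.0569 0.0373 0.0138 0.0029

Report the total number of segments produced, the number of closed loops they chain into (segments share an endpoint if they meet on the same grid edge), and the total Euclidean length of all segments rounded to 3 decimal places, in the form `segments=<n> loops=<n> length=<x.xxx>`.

cell (1,4): code 0100 → (1.857,5.000)–(2.000,4.802)
cell (1,5): code 1000 → (2.000,5.340)–(1.857,5.000)
cell (2,4): code 0110 → (2.000,4.802)–(3.000,4.453)
cell (2,5): code 1101 → (2.106,6.000)–(2.000,5.340)
cell (2,6): code 1100 → (2.534,7.000)–(2.106,6.000)
cell (2,7): code 1000 → (3.000,7.401)–(2.534,7.000)
cell (3,4): code 0110 → (3.000,4.453)–(4.000,4.578)
cell (3,7): code 1001 → (4.000,7.439)–(3.000,7.401)
cell (4,4): code 0010 → (4.000,4.578)–(4.645,5.000)
cell (4,5): code 0111 → (4.645,5.000)–(5.000,5.806)
cell (4,6): code 1011 → (5.000,6.106)–(4.612,7.000)
cell (4,7): code 0001 → (4.612,7.000)–(4.000,7.439)
cell (5,5): code 0010 → (5.000,5.806)–(5.057,6.000)
cell (5,6): code 0001 → (5.057,6.000)–(5.000,6.106)
total: 14 segments, chained into 1 closed loop(s), length Σ = 9.753475

segments=14 loops=1 length=9.753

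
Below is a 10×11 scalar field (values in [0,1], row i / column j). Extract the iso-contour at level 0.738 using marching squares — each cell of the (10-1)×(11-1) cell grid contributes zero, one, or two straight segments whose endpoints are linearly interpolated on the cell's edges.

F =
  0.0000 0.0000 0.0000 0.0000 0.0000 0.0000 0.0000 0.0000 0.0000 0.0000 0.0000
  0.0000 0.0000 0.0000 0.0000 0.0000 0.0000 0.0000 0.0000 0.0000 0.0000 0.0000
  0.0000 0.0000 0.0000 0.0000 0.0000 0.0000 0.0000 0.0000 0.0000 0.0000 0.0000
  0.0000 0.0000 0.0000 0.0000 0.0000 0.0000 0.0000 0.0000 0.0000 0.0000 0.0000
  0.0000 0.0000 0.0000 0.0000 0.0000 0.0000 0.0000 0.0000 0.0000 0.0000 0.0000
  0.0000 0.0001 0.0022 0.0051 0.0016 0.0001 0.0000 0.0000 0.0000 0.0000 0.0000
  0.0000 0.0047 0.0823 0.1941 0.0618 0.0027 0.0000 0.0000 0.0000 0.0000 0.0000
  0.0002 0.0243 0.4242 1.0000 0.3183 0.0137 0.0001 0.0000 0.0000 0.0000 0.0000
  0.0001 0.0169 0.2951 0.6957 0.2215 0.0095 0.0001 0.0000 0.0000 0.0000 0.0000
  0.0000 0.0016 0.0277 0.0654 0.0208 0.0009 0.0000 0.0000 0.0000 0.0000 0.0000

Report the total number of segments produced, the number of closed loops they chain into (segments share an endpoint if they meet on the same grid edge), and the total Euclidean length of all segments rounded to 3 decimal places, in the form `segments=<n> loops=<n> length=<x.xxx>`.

segments=4 loops=1 length=2.979

cell (6,2): code 0100 → (6.675,3.000)–(7.000,2.545)
cell (6,3): code 1000 → (7.000,3.384)–(6.675,3.000)
cell (7,2): code 0010 → (7.000,2.545)–(7.861,3.000)
cell (7,3): code 0001 → (7.861,3.000)–(7.000,3.384)
total: 4 segments, chained into 1 closed loop(s), length Σ = 2.979330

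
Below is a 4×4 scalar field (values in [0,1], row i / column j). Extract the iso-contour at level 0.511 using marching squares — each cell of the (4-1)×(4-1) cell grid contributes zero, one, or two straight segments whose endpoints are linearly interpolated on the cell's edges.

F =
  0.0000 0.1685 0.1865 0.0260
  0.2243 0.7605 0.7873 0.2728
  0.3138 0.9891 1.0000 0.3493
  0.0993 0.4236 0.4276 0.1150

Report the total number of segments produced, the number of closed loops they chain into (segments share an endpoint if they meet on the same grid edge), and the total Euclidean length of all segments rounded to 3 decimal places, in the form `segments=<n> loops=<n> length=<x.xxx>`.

cell (0,0): code 0100 → (0.579,1.000)–(1.000,0.535)
cell (0,1): code 1100 → (0.540,2.000)–(0.579,1.000)
cell (0,2): code 1000 → (1.000,2.537)–(0.540,2.000)
cell (1,0): code 0110 → (1.000,0.535)–(2.000,0.292)
cell (1,2): code 1001 → (2.000,2.751)–(1.000,2.537)
cell (2,0): code 0010 → (2.000,0.292)–(2.845,1.000)
cell (2,1): code 0011 → (2.845,1.000)–(2.854,2.000)
cell (2,2): code 0001 → (2.854,2.000)–(2.000,2.751)
total: 8 segments, chained into 1 closed loop(s), length Σ = 7.627901

segments=8 loops=1 length=7.628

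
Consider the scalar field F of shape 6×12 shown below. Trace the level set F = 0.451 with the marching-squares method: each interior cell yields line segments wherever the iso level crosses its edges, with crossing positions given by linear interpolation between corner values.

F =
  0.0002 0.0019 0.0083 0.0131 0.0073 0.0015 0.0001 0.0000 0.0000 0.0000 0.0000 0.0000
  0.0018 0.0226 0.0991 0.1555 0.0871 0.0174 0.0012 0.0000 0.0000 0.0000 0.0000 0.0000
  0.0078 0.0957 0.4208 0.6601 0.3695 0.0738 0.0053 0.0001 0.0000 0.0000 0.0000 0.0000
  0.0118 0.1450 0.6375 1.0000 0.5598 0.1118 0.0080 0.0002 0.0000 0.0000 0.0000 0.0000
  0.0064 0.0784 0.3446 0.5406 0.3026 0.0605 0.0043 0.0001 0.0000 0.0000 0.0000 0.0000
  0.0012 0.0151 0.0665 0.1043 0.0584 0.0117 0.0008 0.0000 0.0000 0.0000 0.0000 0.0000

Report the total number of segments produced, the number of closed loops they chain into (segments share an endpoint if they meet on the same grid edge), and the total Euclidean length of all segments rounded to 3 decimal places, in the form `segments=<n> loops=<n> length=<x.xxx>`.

segments=12 loops=1 length=7.720

cell (1,2): code 0100 → (1.586,3.000)–(2.000,2.126)
cell (1,3): code 1000 → (2.000,3.720)–(1.586,3.000)
cell (2,1): code 0100 → (2.139,2.000)–(3.000,1.621)
cell (2,2): code 1110 → (2.000,2.126)–(2.139,2.000)
cell (2,3): code 1101 → (2.428,4.000)–(2.000,3.720)
cell (2,4): code 1000 → (3.000,4.243)–(2.428,4.000)
cell (3,1): code 0010 → (3.000,1.621)–(3.637,2.000)
cell (3,2): code 0111 → (3.637,2.000)–(4.000,2.543)
cell (3,3): code 1011 → (4.000,3.376)–(3.423,4.000)
cell (3,4): code 0001 → (3.423,4.000)–(3.000,4.243)
cell (4,2): code 0010 → (4.000,2.543)–(4.205,3.000)
cell (4,3): code 0001 → (4.205,3.000)–(4.000,3.376)
total: 12 segments, chained into 1 closed loop(s), length Σ = 7.720108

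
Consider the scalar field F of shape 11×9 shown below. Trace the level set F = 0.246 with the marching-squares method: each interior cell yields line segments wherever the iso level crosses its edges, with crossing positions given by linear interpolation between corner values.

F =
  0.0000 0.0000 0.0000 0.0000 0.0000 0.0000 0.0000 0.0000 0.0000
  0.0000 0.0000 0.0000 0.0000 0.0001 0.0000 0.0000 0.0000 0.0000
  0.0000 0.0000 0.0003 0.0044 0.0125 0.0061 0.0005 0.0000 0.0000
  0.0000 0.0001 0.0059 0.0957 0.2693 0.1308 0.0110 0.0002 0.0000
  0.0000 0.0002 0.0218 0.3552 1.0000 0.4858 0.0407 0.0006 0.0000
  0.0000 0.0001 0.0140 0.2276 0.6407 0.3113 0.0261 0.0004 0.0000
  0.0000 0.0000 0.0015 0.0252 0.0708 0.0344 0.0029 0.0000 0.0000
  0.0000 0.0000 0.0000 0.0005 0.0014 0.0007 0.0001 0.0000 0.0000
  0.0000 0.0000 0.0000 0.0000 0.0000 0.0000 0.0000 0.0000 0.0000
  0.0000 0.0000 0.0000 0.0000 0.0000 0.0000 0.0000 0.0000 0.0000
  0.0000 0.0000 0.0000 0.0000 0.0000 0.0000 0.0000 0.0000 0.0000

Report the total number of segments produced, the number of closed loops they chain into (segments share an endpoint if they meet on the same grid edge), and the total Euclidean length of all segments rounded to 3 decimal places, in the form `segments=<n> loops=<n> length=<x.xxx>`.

segments=12 loops=1 length=8.407

cell (2,3): code 0100 → (2.909,4.000)–(3.000,3.866)
cell (2,4): code 1000 → (3.000,4.168)–(2.909,4.000)
cell (3,2): code 0100 → (3.579,3.000)–(4.000,2.672)
cell (3,3): code 1110 → (3.000,3.866)–(3.579,3.000)
cell (3,4): code 1101 → (3.325,5.000)–(3.000,4.168)
cell (3,5): code 1000 → (4.000,5.539)–(3.325,5.000)
cell (4,2): code 0010 → (4.000,2.672)–(4.856,3.000)
cell (4,3): code 0111 → (4.856,3.000)–(5.000,3.045)
cell (4,5): code 1001 → (5.000,5.229)–(4.000,5.539)
cell (5,3): code 0010 → (5.000,3.045)–(5.693,4.000)
cell (5,4): code 0011 → (5.693,4.000)–(5.236,5.000)
cell (5,5): code 0001 → (5.236,5.000)–(5.000,5.229)
total: 12 segments, chained into 1 closed loop(s), length Σ = 8.407193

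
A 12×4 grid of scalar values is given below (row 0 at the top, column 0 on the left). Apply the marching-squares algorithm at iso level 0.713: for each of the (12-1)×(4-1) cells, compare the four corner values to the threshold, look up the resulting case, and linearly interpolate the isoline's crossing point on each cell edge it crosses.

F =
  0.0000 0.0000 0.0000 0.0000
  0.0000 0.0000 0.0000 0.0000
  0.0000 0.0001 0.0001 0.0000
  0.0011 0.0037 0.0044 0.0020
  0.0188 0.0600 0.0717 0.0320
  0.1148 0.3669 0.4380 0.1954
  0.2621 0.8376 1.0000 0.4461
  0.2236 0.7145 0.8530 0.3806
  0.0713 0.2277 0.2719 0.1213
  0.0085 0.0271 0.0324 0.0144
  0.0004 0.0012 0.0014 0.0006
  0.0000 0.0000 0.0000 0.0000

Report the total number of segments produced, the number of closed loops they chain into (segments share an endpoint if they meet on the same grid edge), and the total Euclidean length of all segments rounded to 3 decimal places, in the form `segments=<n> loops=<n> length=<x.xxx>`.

segments=8 loops=1 length=5.560

cell (5,0): code 0100 → (5.735,1.000)–(6.000,0.783)
cell (5,1): code 1100 → (5.489,2.000)–(5.735,1.000)
cell (5,2): code 1000 → (6.000,2.518)–(5.489,2.000)
cell (6,0): code 0110 → (6.000,0.783)–(7.000,0.997)
cell (6,2): code 1001 → (7.000,2.296)–(6.000,2.518)
cell (7,0): code 0010 → (7.000,0.997)–(7.003,1.000)
cell (7,1): code 0011 → (7.003,1.000)–(7.241,2.000)
cell (7,2): code 0001 → (7.241,2.000)–(7.000,2.296)
total: 8 segments, chained into 1 closed loop(s), length Σ = 5.560280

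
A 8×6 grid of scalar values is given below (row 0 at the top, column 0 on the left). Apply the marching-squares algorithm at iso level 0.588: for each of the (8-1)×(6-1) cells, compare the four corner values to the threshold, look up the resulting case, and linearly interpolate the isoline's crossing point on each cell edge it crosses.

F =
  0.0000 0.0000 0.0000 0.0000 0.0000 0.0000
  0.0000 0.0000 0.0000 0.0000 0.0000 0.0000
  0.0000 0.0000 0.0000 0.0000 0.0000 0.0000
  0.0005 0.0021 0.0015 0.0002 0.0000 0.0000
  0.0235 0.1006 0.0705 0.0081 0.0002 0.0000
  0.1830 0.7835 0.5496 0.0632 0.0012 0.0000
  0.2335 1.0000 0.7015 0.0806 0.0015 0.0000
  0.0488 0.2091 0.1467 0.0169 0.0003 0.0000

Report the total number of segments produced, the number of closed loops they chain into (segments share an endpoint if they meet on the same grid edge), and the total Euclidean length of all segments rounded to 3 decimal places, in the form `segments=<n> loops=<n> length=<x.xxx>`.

segments=8 loops=1 length=5.482

cell (4,0): code 0100 → (4.714,1.000)–(5.000,0.674)
cell (4,1): code 1000 → (5.000,1.836)–(4.714,1.000)
cell (5,0): code 0110 → (5.000,0.674)–(6.000,0.462)
cell (5,1): code 1101 → (5.253,2.000)–(5.000,1.836)
cell (5,2): code 1000 → (6.000,2.183)–(5.253,2.000)
cell (6,0): code 0010 → (6.000,0.462)–(6.521,1.000)
cell (6,1): code 0011 → (6.521,1.000)–(6.205,2.000)
cell (6,2): code 0001 → (6.205,2.000)–(6.000,2.183)
total: 8 segments, chained into 1 closed loop(s), length Σ = 5.481615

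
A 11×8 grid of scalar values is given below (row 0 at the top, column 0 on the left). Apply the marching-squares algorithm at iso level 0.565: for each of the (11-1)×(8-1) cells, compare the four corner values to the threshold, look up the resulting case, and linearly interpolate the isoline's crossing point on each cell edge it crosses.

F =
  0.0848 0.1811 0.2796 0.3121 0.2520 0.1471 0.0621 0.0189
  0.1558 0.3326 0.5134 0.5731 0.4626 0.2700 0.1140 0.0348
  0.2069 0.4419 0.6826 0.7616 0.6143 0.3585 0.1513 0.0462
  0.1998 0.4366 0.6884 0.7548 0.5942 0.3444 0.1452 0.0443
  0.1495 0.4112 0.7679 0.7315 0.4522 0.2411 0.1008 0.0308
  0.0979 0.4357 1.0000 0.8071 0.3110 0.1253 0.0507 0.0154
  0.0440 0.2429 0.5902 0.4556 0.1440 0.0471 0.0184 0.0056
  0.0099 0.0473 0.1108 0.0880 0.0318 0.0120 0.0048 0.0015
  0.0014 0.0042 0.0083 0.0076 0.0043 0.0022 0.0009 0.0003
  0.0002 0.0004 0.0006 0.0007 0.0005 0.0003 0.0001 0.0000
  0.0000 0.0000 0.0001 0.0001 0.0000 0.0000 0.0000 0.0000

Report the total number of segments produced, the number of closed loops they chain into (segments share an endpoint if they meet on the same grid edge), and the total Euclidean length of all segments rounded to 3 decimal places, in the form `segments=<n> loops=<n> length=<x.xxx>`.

cell (0,2): code 0100 → (0.969,3.000)–(1.000,2.864)
cell (0,3): code 1000 → (1.000,3.073)–(0.969,3.000)
cell (1,1): code 0100 → (1.305,2.000)–(2.000,1.511)
cell (1,2): code 1110 → (1.000,2.864)–(1.305,2.000)
cell (1,3): code 1101 → (1.675,4.000)–(1.000,3.073)
cell (1,4): code 1000 → (2.000,4.193)–(1.675,4.000)
cell (2,1): code 0110 → (2.000,1.511)–(3.000,1.510)
cell (2,4): code 1001 → (3.000,4.117)–(2.000,4.193)
cell (3,1): code 0110 → (3.000,1.510)–(4.000,1.431)
cell (3,3): code 1011 → (4.000,3.596)–(3.206,4.000)
cell (3,4): code 0001 → (3.206,4.000)–(3.000,4.117)
cell (4,1): code 0110 → (4.000,1.431)–(5.000,1.229)
cell (4,3): code 1001 → (5.000,3.488)–(4.000,3.596)
cell (5,1): code 0110 → (5.000,1.229)–(6.000,1.927)
cell (5,2): code 1011 → (6.000,2.187)–(5.689,3.000)
cell (5,3): code 0001 → (5.689,3.000)–(5.000,3.488)
cell (6,1): code 0010 → (6.000,1.927)–(6.053,2.000)
cell (6,2): code 0001 → (6.053,2.000)–(6.000,2.187)
total: 18 segments, chained into 1 closed loop(s), length Σ = 12.887098

segments=18 loops=1 length=12.887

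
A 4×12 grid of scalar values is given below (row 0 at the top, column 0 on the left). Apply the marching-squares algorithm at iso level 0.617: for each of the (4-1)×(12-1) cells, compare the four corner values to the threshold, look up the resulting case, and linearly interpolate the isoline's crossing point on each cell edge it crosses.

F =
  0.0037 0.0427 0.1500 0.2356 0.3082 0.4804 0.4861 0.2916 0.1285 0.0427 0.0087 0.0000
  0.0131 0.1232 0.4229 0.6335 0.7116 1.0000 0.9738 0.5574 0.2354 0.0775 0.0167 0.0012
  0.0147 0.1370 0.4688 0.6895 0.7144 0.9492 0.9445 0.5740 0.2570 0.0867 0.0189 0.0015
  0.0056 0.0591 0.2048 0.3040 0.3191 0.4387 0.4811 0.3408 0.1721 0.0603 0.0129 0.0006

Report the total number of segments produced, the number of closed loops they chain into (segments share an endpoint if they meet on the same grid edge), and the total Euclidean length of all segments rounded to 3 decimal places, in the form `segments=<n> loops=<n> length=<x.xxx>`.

cell (0,2): code 0100 → (0.959,3.000)–(1.000,2.922)
cell (0,3): code 1100 → (0.765,4.000)–(0.959,3.000)
cell (0,4): code 1100 → (0.263,5.000)–(0.765,4.000)
cell (0,5): code 1100 → (0.268,6.000)–(0.263,5.000)
cell (0,6): code 1000 → (1.000,6.857)–(0.268,6.000)
cell (1,2): code 0110 → (1.000,2.922)–(2.000,2.671)
cell (1,6): code 1001 → (2.000,6.884)–(1.000,6.857)
cell (2,2): code 0010 → (2.000,2.671)–(2.188,3.000)
cell (2,3): code 0011 → (2.188,3.000)–(2.246,4.000)
cell (2,4): code 0011 → (2.246,4.000)–(2.651,5.000)
cell (2,5): code 0011 → (2.651,5.000)–(2.707,6.000)
cell (2,6): code 0001 → (2.707,6.000)–(2.000,6.884)
total: 12 segments, chained into 1 closed loop(s), length Σ = 10.976381

segments=12 loops=1 length=10.976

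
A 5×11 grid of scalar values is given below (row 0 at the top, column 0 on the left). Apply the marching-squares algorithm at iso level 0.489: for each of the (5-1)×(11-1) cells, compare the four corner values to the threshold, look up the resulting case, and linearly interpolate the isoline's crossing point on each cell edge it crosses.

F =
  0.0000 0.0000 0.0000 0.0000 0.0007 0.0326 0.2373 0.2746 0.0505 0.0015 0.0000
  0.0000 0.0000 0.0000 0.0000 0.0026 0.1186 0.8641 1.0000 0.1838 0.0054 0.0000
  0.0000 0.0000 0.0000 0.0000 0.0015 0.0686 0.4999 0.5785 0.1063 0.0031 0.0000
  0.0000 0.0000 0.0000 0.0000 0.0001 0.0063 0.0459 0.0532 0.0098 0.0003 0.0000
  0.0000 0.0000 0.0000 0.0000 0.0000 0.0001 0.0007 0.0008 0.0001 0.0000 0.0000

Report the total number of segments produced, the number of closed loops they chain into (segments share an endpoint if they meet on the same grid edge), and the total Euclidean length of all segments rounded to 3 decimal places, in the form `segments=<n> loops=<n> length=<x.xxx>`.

segments=8 loops=1 length=6.230

cell (0,5): code 0100 → (0.402,6.000)–(1.000,5.497)
cell (0,6): code 1100 → (0.296,7.000)–(0.402,6.000)
cell (0,7): code 1000 → (1.000,7.626)–(0.296,7.000)
cell (1,5): code 0110 → (1.000,5.497)–(2.000,5.975)
cell (1,7): code 1001 → (2.000,7.190)–(1.000,7.626)
cell (2,5): code 0010 → (2.000,5.975)–(2.024,6.000)
cell (2,6): code 0011 → (2.024,6.000)–(2.170,7.000)
cell (2,7): code 0001 → (2.170,7.000)–(2.000,7.190)
total: 8 segments, chained into 1 closed loop(s), length Σ = 6.229717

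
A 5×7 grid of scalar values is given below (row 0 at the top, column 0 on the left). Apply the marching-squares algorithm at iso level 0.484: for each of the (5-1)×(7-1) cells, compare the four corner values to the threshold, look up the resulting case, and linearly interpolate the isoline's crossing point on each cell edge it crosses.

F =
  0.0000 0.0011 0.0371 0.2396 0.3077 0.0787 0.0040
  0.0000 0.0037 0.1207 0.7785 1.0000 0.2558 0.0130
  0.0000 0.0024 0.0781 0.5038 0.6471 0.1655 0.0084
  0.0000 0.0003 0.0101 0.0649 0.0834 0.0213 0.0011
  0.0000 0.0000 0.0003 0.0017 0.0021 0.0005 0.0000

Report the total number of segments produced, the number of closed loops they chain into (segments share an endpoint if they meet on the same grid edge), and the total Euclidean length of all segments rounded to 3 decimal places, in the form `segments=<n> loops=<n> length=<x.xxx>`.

cell (0,2): code 0100 → (0.454,3.000)–(1.000,2.552)
cell (0,3): code 1100 → (0.255,4.000)–(0.454,3.000)
cell (0,4): code 1000 → (1.000,4.693)–(0.255,4.000)
cell (1,2): code 0110 → (1.000,2.552)–(2.000,2.953)
cell (1,4): code 1001 → (2.000,4.339)–(1.000,4.693)
cell (2,2): code 0010 → (2.000,2.953)–(2.045,3.000)
cell (2,3): code 0011 → (2.045,3.000)–(2.289,4.000)
cell (2,4): code 0001 → (2.289,4.000)–(2.000,4.339)
total: 8 segments, chained into 1 closed loop(s), length Σ = 6.422157

segments=8 loops=1 length=6.422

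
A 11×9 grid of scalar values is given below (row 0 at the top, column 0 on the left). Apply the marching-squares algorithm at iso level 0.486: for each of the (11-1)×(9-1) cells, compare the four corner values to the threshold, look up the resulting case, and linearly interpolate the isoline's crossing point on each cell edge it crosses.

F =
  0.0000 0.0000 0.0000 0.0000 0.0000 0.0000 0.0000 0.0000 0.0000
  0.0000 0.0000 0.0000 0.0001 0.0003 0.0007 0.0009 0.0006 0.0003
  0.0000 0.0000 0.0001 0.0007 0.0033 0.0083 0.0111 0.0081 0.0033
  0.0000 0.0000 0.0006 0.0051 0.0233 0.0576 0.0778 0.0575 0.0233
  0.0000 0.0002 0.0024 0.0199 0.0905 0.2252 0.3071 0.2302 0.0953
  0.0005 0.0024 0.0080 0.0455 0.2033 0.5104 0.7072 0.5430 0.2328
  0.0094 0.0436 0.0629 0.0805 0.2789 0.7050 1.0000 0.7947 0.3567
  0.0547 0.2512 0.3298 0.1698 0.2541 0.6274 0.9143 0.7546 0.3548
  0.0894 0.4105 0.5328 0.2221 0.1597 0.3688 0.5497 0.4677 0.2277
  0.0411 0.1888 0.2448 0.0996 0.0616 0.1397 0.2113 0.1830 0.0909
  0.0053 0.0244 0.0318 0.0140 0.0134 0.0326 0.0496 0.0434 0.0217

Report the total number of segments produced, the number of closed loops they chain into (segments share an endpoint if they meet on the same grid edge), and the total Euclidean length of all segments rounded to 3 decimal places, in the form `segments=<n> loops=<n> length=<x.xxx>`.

cell (4,4): code 0100 → (4.914,5.000)–(5.000,4.921)
cell (4,5): code 1100 → (4.447,6.000)–(4.914,5.000)
cell (4,6): code 1100 → (4.818,7.000)–(4.447,6.000)
cell (4,7): code 1000 → (5.000,7.184)–(4.818,7.000)
cell (5,4): code 0110 → (5.000,4.921)–(6.000,4.486)
cell (5,7): code 1001 → (6.000,7.705)–(5.000,7.184)
cell (6,4): code 0110 → (6.000,4.486)–(7.000,4.621)
cell (6,7): code 1001 → (7.000,7.672)–(6.000,7.705)
cell (7,1): code 0100 → (7.769,2.000)–(8.000,1.617)
cell (7,2): code 1000 → (8.000,2.151)–(7.769,2.000)
cell (7,4): code 0010 → (7.000,4.621)–(7.547,5.000)
cell (7,5): code 0111 → (7.547,5.000)–(8.000,5.648)
cell (7,6): code 1011 → (8.000,6.777)–(7.936,7.000)
cell (7,7): code 0001 → (7.936,7.000)–(7.000,7.672)
cell (8,1): code 0010 → (8.000,1.617)–(8.162,2.000)
cell (8,2): code 0001 → (8.162,2.000)–(8.000,2.151)
cell (8,5): code 0010 → (8.000,5.648)–(8.188,6.000)
cell (8,6): code 0001 → (8.188,6.000)–(8.000,6.777)
total: 18 segments, chained into 2 closed loop(s), length Σ = 12.171691

segments=18 loops=2 length=12.172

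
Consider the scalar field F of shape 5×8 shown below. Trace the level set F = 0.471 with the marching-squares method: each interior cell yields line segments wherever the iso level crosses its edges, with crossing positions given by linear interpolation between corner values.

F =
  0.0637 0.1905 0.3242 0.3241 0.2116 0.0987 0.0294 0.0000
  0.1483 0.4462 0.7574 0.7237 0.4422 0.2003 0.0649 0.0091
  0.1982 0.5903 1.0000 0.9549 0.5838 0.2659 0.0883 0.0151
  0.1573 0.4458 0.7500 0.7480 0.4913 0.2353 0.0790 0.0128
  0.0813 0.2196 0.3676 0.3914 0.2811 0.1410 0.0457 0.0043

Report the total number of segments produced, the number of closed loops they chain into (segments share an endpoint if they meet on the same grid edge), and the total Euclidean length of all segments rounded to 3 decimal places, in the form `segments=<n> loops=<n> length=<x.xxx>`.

segments=14 loops=1 length=11.021

cell (0,1): code 0100 → (0.339,2.000)–(1.000,1.080)
cell (0,2): code 1100 → (0.368,3.000)–(0.339,2.000)
cell (0,3): code 1000 → (1.000,3.898)–(0.368,3.000)
cell (1,0): code 0100 → (1.172,1.000)–(2.000,0.696)
cell (1,1): code 1110 → (1.000,1.080)–(1.172,1.000)
cell (1,3): code 1101 → (1.203,4.000)–(1.000,3.898)
cell (1,4): code 1000 → (2.000,4.355)–(1.203,4.000)
cell (2,0): code 0010 → (2.000,0.696)–(2.826,1.000)
cell (2,1): code 0111 → (2.826,1.000)–(3.000,1.083)
cell (2,4): code 1001 → (3.000,4.079)–(2.000,4.355)
cell (3,1): code 0010 → (3.000,1.083)–(3.730,2.000)
cell (3,2): code 0011 → (3.730,2.000)–(3.777,3.000)
cell (3,3): code 0011 → (3.777,3.000)–(3.097,4.000)
cell (3,4): code 0001 → (3.097,4.000)–(3.000,4.079)
total: 14 segments, chained into 1 closed loop(s), length Σ = 11.020740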